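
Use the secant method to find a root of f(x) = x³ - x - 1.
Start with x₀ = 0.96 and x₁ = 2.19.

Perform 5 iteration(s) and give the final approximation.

f(x) = x³ - x - 1
x₀ = 0.96, x₁ = 2.19

Secant formula: x_{n+1} = x_n - f(x_n)(x_n - x_{n-1})/(f(x_n) - f(x_{n-1}))

Iteration 1:
  f(0.960000) = -1.075264
  f(2.190000) = 7.313459
  x_2 = 2.190000 - 7.313459×(2.190000 - 0.960000)/(7.313459 - (-1.075264))
       = 1.117661
Iteration 2:
  f(2.190000) = 7.313459
  f(1.117661) = -0.721517
  x_3 = 1.117661 - (-0.721517)×(1.117661 - 2.190000)/(-0.721517 - 7.313459)
       = 1.213954
Iteration 3:
  f(1.117661) = -0.721517
  f(1.213954) = -0.424970
  x_4 = 1.213954 - (-0.424970)×(1.213954 - 1.117661)/(-0.424970 - (-0.721517))
       = 1.351947
Iteration 4:
  f(1.213954) = -0.424970
  f(1.351947) = 0.119089
  x_5 = 1.351947 - 0.119089×(1.351947 - 1.213954)/(0.119089 - (-0.424970))
       = 1.321742
Iteration 5:
  f(1.351947) = 0.119089
  f(1.321742) = -0.012657
  x_6 = 1.321742 - (-0.012657)×(1.321742 - 1.351947)/(-0.012657 - 0.119089)
       = 1.324644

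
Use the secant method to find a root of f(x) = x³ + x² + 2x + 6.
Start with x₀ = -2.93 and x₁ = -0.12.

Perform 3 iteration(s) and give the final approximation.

f(x) = x³ + x² + 2x + 6
x₀ = -2.93, x₁ = -0.12

Secant formula: x_{n+1} = x_n - f(x_n)(x_n - x_{n-1})/(f(x_n) - f(x_{n-1}))

Iteration 1:
  f(-2.930000) = -16.428857
  f(-0.120000) = 5.772672
  x_2 = -0.120000 - 5.772672×(-0.120000 - (-2.930000))/(5.772672 - (-16.428857))
       = -0.850635
Iteration 2:
  f(-0.120000) = 5.772672
  f(-0.850635) = 4.406808
  x_3 = -0.850635 - 4.406808×(-0.850635 - (-0.120000))/(4.406808 - 5.772672)
       = -3.207947
Iteration 3:
  f(-0.850635) = 4.406808
  f(-3.207947) = -23.137700
  x_4 = -3.207947 - (-23.137700)×(-3.207947 - (-0.850635))/(-23.137700 - 4.406808)
       = -1.227778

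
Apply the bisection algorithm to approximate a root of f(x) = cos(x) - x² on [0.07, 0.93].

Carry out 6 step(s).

f(x) = cos(x) - x²
Initial interval: [0.07, 0.93]

Iteration 1:
  c_1 = (0.070000 + 0.930000)/2 = 0.500000
  f(c_1) = f(0.500000) = 0.627583
  f(a) × f(c) ≥ 0, new interval: [0.500000, 0.930000]
Iteration 2:
  c_2 = (0.500000 + 0.930000)/2 = 0.715000
  f(c_2) = f(0.715000) = 0.243868
  f(a) × f(c) ≥ 0, new interval: [0.715000, 0.930000]
Iteration 3:
  c_3 = (0.715000 + 0.930000)/2 = 0.822500
  f(c_3) = f(0.822500) = 0.003885
  f(a) × f(c) ≥ 0, new interval: [0.822500, 0.930000]
Iteration 4:
  c_4 = (0.822500 + 0.930000)/2 = 0.876250
  f(c_4) = f(0.876250) = -0.127777
  f(a) × f(c) < 0, new interval: [0.822500, 0.876250]
Iteration 5:
  c_5 = (0.822500 + 0.876250)/2 = 0.849375
  f(c_5) = f(0.849375) = -0.060985
  f(a) × f(c) < 0, new interval: [0.822500, 0.849375]
Iteration 6:
  c_6 = (0.822500 + 0.849375)/2 = 0.835938
  f(c_6) = f(0.835938) = -0.028309
  f(a) × f(c) < 0, new interval: [0.822500, 0.835938]

After 6 iteration(s), the approximation is c_6 = 0.835938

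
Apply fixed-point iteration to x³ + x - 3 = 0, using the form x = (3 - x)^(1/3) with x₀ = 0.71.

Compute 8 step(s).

Equation: x³ + x - 3 = 0
Fixed-point form: x = (3 - x)^(1/3)
x₀ = 0.71

x_1 = g(0.710000) = 1.318090
x_2 = g(1.318090) = 1.189235
x_3 = g(1.189235) = 1.218861
x_4 = g(1.218861) = 1.212177
x_5 = g(1.212177) = 1.213691
x_6 = g(1.213691) = 1.213348
x_7 = g(1.213348) = 1.213426
x_8 = g(1.213426) = 1.213408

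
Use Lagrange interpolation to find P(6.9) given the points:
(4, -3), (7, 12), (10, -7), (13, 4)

Lagrange interpolation formula:
P(x) = Σ yᵢ × Lᵢ(x)
where Lᵢ(x) = Π_{j≠i} (x - xⱼ)/(xᵢ - xⱼ)

L_0(6.9) = (6.9 - 7)/(4 - 7) × (6.9 - 10)/(4 - 10) × (6.9 - 13)/(4 - 13) = 0.011673
L_1(6.9) = (6.9 - 4)/(7 - 4) × (6.9 - 10)/(7 - 10) × (6.9 - 13)/(7 - 13) = 1.015537
L_2(6.9) = (6.9 - 4)/(10 - 4) × (6.9 - 7)/(10 - 7) × (6.9 - 13)/(10 - 13) = -0.032759
L_3(6.9) = (6.9 - 4)/(13 - 4) × (6.9 - 7)/(13 - 7) × (6.9 - 10)/(13 - 10) = 0.005549

P(6.9) = (-3)×L_0(6.9) + 12×L_1(6.9) + (-7)×L_2(6.9) + 4×L_3(6.9)
P(6.9) = 12.402938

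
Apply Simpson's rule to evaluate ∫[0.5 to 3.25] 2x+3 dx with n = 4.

f(x) = 2x+3
a = 0.5, b = 3.25, n = 4
h = (b - a)/n = 0.687500

Simpson's rule: (h/3)[f(x₀) + 4f(x₁) + 2f(x₂) + ... + f(xₙ)]

x_0 = 0.5000, f(x_0) = 4.000000, coefficient = 1
x_1 = 1.1875, f(x_1) = 5.375000, coefficient = 4
x_2 = 1.8750, f(x_2) = 6.750000, coefficient = 2
x_3 = 2.5625, f(x_3) = 8.125000, coefficient = 4
x_4 = 3.2500, f(x_4) = 9.500000, coefficient = 1

I ≈ (0.687500/3) × 81.000000 = 18.562500
Exact value: 18.562500
Error: 0.000000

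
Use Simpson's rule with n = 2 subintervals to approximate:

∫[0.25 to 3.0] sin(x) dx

f(x) = sin(x)
a = 0.25, b = 3.0, n = 2
h = (b - a)/n = 1.375000

Simpson's rule: (h/3)[f(x₀) + 4f(x₁) + 2f(x₂) + ... + f(xₙ)]

x_0 = 0.2500, f(x_0) = 0.247404, coefficient = 1
x_1 = 1.6250, f(x_1) = 0.998531, coefficient = 4
x_2 = 3.0000, f(x_2) = 0.141120, coefficient = 1

I ≈ (1.375000/3) × 4.382649 = 2.008714
Exact value: 1.958905
Error: 0.049809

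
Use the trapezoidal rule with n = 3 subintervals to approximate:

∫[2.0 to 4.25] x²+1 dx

f(x) = x²+1
a = 2.0, b = 4.25, n = 3
h = (b - a)/n = 0.750000

Trapezoidal rule: (h/2)[f(x₀) + 2f(x₁) + 2f(x₂) + ... + f(xₙ)]

x_0 = 2.0000, f(x_0) = 5.000000, coefficient = 1
x_1 = 2.7500, f(x_1) = 8.562500, coefficient = 2
x_2 = 3.5000, f(x_2) = 13.250000, coefficient = 2
x_3 = 4.2500, f(x_3) = 19.062500, coefficient = 1

I ≈ (0.750000/2) × 67.687500 = 25.382812
Exact value: 25.171875
Error: 0.210938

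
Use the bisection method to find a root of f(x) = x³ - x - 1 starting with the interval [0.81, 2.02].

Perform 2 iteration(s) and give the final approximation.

f(x) = x³ - x - 1
Initial interval: [0.81, 2.02]

Iteration 1:
  c_1 = (0.810000 + 2.020000)/2 = 1.415000
  f(c_1) = f(1.415000) = 0.418148
  f(a) × f(c) < 0, new interval: [0.810000, 1.415000]
Iteration 2:
  c_2 = (0.810000 + 1.415000)/2 = 1.112500
  f(c_2) = f(1.112500) = -0.735607
  f(a) × f(c) ≥ 0, new interval: [1.112500, 1.415000]

After 2 iteration(s), the approximation is c_2 = 1.112500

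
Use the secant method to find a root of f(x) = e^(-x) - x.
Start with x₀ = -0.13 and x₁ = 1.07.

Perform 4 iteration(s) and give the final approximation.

f(x) = e^(-x) - x
x₀ = -0.13, x₁ = 1.07

Secant formula: x_{n+1} = x_n - f(x_n)(x_n - x_{n-1})/(f(x_n) - f(x_{n-1}))

Iteration 1:
  f(-0.130000) = 1.268828
  f(1.070000) = -0.726991
  x_2 = 1.070000 - (-0.726991)×(1.070000 - (-0.130000))/(-0.726991 - 1.268828)
       = 0.632892
Iteration 2:
  f(1.070000) = -0.726991
  f(0.632892) = -0.101838
  x_3 = 0.632892 - (-0.101838)×(0.632892 - 1.070000)/(-0.101838 - (-0.726991))
       = 0.561687
Iteration 3:
  f(0.632892) = -0.101838
  f(0.561687) = 0.008560
  x_4 = 0.561687 - 0.008560×(0.561687 - 0.632892)/(0.008560 - (-0.101838))
       = 0.567208
Iteration 4:
  f(0.561687) = 0.008560
  f(0.567208) = -0.000101
  x_5 = 0.567208 - (-0.000101)×(0.567208 - 0.561687)/(-0.000101 - 0.008560)
       = 0.567143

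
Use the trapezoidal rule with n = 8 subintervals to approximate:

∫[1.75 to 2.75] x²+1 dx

f(x) = x²+1
a = 1.75, b = 2.75, n = 8
h = (b - a)/n = 0.125000

Trapezoidal rule: (h/2)[f(x₀) + 2f(x₁) + 2f(x₂) + ... + f(xₙ)]

x_0 = 1.7500, f(x_0) = 4.062500, coefficient = 1
x_1 = 1.8750, f(x_1) = 4.515625, coefficient = 2
x_2 = 2.0000, f(x_2) = 5.000000, coefficient = 2
x_3 = 2.1250, f(x_3) = 5.515625, coefficient = 2
x_4 = 2.2500, f(x_4) = 6.062500, coefficient = 2
x_5 = 2.3750, f(x_5) = 6.640625, coefficient = 2
x_6 = 2.5000, f(x_6) = 7.250000, coefficient = 2
x_7 = 2.6250, f(x_7) = 7.890625, coefficient = 2
x_8 = 2.7500, f(x_8) = 8.562500, coefficient = 1

I ≈ (0.125000/2) × 98.375000 = 6.148438
Exact value: 6.145833
Error: 0.002604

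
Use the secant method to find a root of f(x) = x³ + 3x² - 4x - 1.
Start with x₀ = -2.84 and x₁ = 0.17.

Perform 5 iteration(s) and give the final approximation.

f(x) = x³ + 3x² - 4x - 1
x₀ = -2.84, x₁ = 0.17

Secant formula: x_{n+1} = x_n - f(x_n)(x_n - x_{n-1})/(f(x_n) - f(x_{n-1}))

Iteration 1:
  f(-2.840000) = 11.650496
  f(0.170000) = -1.588387
  x_2 = 0.170000 - (-1.588387)×(0.170000 - (-2.840000))/(-1.588387 - 11.650496)
       = -0.191137
Iteration 2:
  f(0.170000) = -1.588387
  f(-0.191137) = -0.132837
  x_3 = -0.191137 - (-0.132837)×(-0.191137 - 0.170000)/(-0.132837 - (-1.588387))
       = -0.224095
Iteration 3:
  f(-0.191137) = -0.132837
  f(-0.224095) = 0.035781
  x_4 = -0.224095 - 0.035781×(-0.224095 - (-0.191137))/(0.035781 - (-0.132837))
       = -0.217101
Iteration 4:
  f(-0.224095) = 0.035781
  f(-0.217101) = -0.000430
  x_5 = -0.217101 - (-0.000430)×(-0.217101 - (-0.224095))/(-0.000430 - 0.035781)
       = -0.217184
Iteration 5:
  f(-0.217101) = -0.000430
  f(-0.217184) = -0.000001
  x_6 = -0.217184 - (-0.000001)×(-0.217184 - (-0.217101))/(-0.000001 - (-0.000430))
       = -0.217184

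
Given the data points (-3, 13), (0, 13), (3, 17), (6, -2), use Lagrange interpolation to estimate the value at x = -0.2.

Lagrange interpolation formula:
P(x) = Σ yᵢ × Lᵢ(x)
where Lᵢ(x) = Π_{j≠i} (x - xⱼ)/(xᵢ - xⱼ)

L_0(-0.2) = (-0.2 - 0)/(-3 - 0) × (-0.2 - 3)/(-3 - 3) × (-0.2 - 6)/(-3 - 6) = 0.024494
L_1(-0.2) = (-0.2 - (-3))/(0 - (-3)) × (-0.2 - 3)/(0 - 3) × (-0.2 - 6)/(0 - 6) = 1.028741
L_2(-0.2) = (-0.2 - (-3))/(3 - (-3)) × (-0.2 - 0)/(3 - 0) × (-0.2 - 6)/(3 - 6) = -0.064296
L_3(-0.2) = (-0.2 - (-3))/(6 - (-3)) × (-0.2 - 0)/(6 - 0) × (-0.2 - 3)/(6 - 3) = 0.011062

P(-0.2) = 13×L_0(-0.2) + 13×L_1(-0.2) + 17×L_2(-0.2) + (-2)×L_3(-0.2)
P(-0.2) = 12.576889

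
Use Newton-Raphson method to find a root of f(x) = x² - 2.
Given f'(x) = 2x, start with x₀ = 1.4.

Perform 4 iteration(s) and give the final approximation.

f(x) = x² - 2
f'(x) = 2x
x₀ = 1.4

Newton-Raphson formula: x_{n+1} = x_n - f(x_n)/f'(x_n)

Iteration 1:
  f(1.400000) = -0.040000
  f'(1.400000) = 2.800000
  x_1 = 1.400000 - (-0.040000)/2.800000 = 1.414286
Iteration 2:
  f(1.414286) = 0.000204
  f'(1.414286) = 2.828571
  x_2 = 1.414286 - 0.000204/2.828571 = 1.414214
Iteration 3:
  f(1.414214) = 0.000000
  f'(1.414214) = 2.828427
  x_3 = 1.414214 - 0.000000/2.828427 = 1.414214
Iteration 4:
  f(1.414214) = 0.000000
  f'(1.414214) = 2.828427
  x_4 = 1.414214 - 0.000000/2.828427 = 1.414214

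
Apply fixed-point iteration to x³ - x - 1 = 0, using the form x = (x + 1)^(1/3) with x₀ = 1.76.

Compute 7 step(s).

Equation: x³ - x - 1 = 0
Fixed-point form: x = (x + 1)^(1/3)
x₀ = 1.76

x_1 = g(1.760000) = 1.402716
x_2 = g(1.402716) = 1.339371
x_3 = g(1.339371) = 1.327495
x_4 = g(1.327495) = 1.325245
x_5 = g(1.325245) = 1.324818
x_6 = g(1.324818) = 1.324737
x_7 = g(1.324737) = 1.324722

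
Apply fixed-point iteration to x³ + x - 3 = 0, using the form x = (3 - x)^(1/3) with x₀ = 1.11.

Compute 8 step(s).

Equation: x³ + x - 3 = 0
Fixed-point form: x = (3 - x)^(1/3)
x₀ = 1.11

x_1 = g(1.110000) = 1.236386
x_2 = g(1.236386) = 1.208188
x_3 = g(1.208188) = 1.214593
x_4 = g(1.214593) = 1.213144
x_5 = g(1.213144) = 1.213472
x_6 = g(1.213472) = 1.213398
x_7 = g(1.213398) = 1.213415
x_8 = g(1.213415) = 1.213411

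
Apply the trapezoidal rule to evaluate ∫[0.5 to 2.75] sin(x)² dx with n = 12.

f(x) = sin(x)²
a = 0.5, b = 2.75, n = 12
h = (b - a)/n = 0.187500

Trapezoidal rule: (h/2)[f(x₀) + 2f(x₁) + 2f(x₂) + ... + f(xₙ)]

x_0 = 0.5000, f(x_0) = 0.229849, coefficient = 1
x_1 = 0.6875, f(x_1) = 0.402726, coefficient = 2
x_2 = 0.8750, f(x_2) = 0.589123, coefficient = 2
x_3 = 1.0625, f(x_3) = 0.763133, coefficient = 2
x_4 = 1.2500, f(x_4) = 0.900572, coefficient = 2
x_5 = 1.4375, f(x_5) = 0.982337, coefficient = 2
x_6 = 1.6250, f(x_6) = 0.997065, coefficient = 2
x_7 = 1.8125, f(x_7) = 0.942708, coefficient = 2
x_8 = 2.0000, f(x_8) = 0.826822, coefficient = 2
x_9 = 2.1875, f(x_9) = 0.665512, coefficient = 2
x_10 = 2.3750, f(x_10) = 0.481199, coefficient = 2
x_11 = 2.5625, f(x_11) = 0.299499, coefficient = 2
x_12 = 2.7500, f(x_12) = 0.145665, coefficient = 1

I ≈ (0.187500/2) × 16.076906 = 1.507210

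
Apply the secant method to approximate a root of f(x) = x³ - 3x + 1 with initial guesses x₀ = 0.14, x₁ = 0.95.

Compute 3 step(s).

f(x) = x³ - 3x + 1
x₀ = 0.14, x₁ = 0.95

Secant formula: x_{n+1} = x_n - f(x_n)(x_n - x_{n-1})/(f(x_n) - f(x_{n-1}))

Iteration 1:
  f(0.140000) = 0.582744
  f(0.950000) = -0.992625
  x_2 = 0.950000 - (-0.992625)×(0.950000 - 0.140000)/(-0.992625 - 0.582744)
       = 0.439627
Iteration 2:
  f(0.950000) = -0.992625
  f(0.439627) = -0.233913
  x_3 = 0.439627 - (-0.233913)×(0.439627 - 0.950000)/(-0.233913 - (-0.992625))
       = 0.282277
Iteration 3:
  f(0.439627) = -0.233913
  f(0.282277) = 0.175660
  x_4 = 0.282277 - 0.175660×(0.282277 - 0.439627)/(0.175660 - (-0.233913))
       = 0.349762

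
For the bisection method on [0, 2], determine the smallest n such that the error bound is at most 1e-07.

We need (b-a)/2^n ≤ 1e-07
(2 - 0)/2^n ≤ 1e-07
2/2^n ≤ 1e-07
2^n ≥ 20000000
n ≥ log₂(20000000) = 24.25
n ≥ 25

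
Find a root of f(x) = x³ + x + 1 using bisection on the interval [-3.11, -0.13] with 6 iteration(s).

f(x) = x³ + x + 1
Initial interval: [-3.11, -0.13]

Iteration 1:
  c_1 = (-3.110000 + (-0.130000))/2 = -1.620000
  f(c_1) = f(-1.620000) = -4.871528
  f(a) × f(c) ≥ 0, new interval: [-1.620000, -0.130000]
Iteration 2:
  c_2 = (-1.620000 + (-0.130000))/2 = -0.875000
  f(c_2) = f(-0.875000) = -0.544922
  f(a) × f(c) ≥ 0, new interval: [-0.875000, -0.130000]
Iteration 3:
  c_3 = (-0.875000 + (-0.130000))/2 = -0.502500
  f(c_3) = f(-0.502500) = 0.370616
  f(a) × f(c) < 0, new interval: [-0.875000, -0.502500]
Iteration 4:
  c_4 = (-0.875000 + (-0.502500))/2 = -0.688750
  f(c_4) = f(-0.688750) = -0.015477
  f(a) × f(c) ≥ 0, new interval: [-0.688750, -0.502500]
Iteration 5:
  c_5 = (-0.688750 + (-0.502500))/2 = -0.595625
  f(c_5) = f(-0.595625) = 0.193066
  f(a) × f(c) < 0, new interval: [-0.688750, -0.595625]
Iteration 6:
  c_6 = (-0.688750 + (-0.595625))/2 = -0.642187
  f(c_6) = f(-0.642187) = 0.092971
  f(a) × f(c) < 0, new interval: [-0.688750, -0.642187]

After 6 iteration(s), the approximation is c_6 = -0.642187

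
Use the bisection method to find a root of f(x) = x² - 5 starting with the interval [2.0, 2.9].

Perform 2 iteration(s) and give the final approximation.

f(x) = x² - 5
Initial interval: [2.0, 2.9]

Iteration 1:
  c_1 = (2.000000 + 2.900000)/2 = 2.450000
  f(c_1) = f(2.450000) = 1.002500
  f(a) × f(c) < 0, new interval: [2.000000, 2.450000]
Iteration 2:
  c_2 = (2.000000 + 2.450000)/2 = 2.225000
  f(c_2) = f(2.225000) = -0.049375
  f(a) × f(c) ≥ 0, new interval: [2.225000, 2.450000]

After 2 iteration(s), the approximation is c_2 = 2.225000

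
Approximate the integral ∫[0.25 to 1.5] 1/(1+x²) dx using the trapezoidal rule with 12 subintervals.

f(x) = 1/(1+x²)
a = 0.25, b = 1.5, n = 12
h = (b - a)/n = 0.104167

Trapezoidal rule: (h/2)[f(x₀) + 2f(x₁) + 2f(x₂) + ... + f(xₙ)]

x_0 = 0.2500, f(x_0) = 0.941176, coefficient = 1
x_1 = 0.3542, f(x_1) = 0.888546, coefficient = 2
x_2 = 0.4583, f(x_2) = 0.826399, coefficient = 2
x_3 = 0.5625, f(x_3) = 0.759644, coefficient = 2
x_4 = 0.6667, f(x_4) = 0.692308, coefficient = 2
x_5 = 0.7708, f(x_5) = 0.627280, coefficient = 2
x_6 = 0.8750, f(x_6) = 0.566372, coefficient = 2
x_7 = 0.9792, f(x_7) = 0.510525, coefficient = 2
x_8 = 1.0833, f(x_8) = 0.460064, coefficient = 2
x_9 = 1.1875, f(x_9) = 0.414911, coefficient = 2
x_10 = 1.2917, f(x_10) = 0.374756, coefficient = 2
x_11 = 1.3958, f(x_11) = 0.339173, coefficient = 2
x_12 = 1.5000, f(x_12) = 0.307692, coefficient = 1

I ≈ (0.104167/2) × 14.168823 = 0.737960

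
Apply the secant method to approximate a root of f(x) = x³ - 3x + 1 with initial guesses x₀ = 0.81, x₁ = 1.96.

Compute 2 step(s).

f(x) = x³ - 3x + 1
x₀ = 0.81, x₁ = 1.96

Secant formula: x_{n+1} = x_n - f(x_n)(x_n - x_{n-1})/(f(x_n) - f(x_{n-1}))

Iteration 1:
  f(0.810000) = -0.898559
  f(1.960000) = 2.649536
  x_2 = 1.960000 - 2.649536×(1.960000 - 0.810000)/(2.649536 - (-0.898559))
       = 1.101239
Iteration 2:
  f(1.960000) = 2.649536
  f(1.101239) = -0.968215
  x_3 = 1.101239 - (-0.968215)×(1.101239 - 1.960000)/(-0.968215 - 2.649536)
       = 1.331068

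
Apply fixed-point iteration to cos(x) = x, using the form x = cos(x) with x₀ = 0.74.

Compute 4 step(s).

Equation: cos(x) = x
Fixed-point form: x = cos(x)
x₀ = 0.74

x_1 = g(0.740000) = 0.738469
x_2 = g(0.738469) = 0.739500
x_3 = g(0.739500) = 0.738805
x_4 = g(0.738805) = 0.739274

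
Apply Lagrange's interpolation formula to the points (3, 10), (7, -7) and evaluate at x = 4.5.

Lagrange interpolation formula:
P(x) = Σ yᵢ × Lᵢ(x)
where Lᵢ(x) = Π_{j≠i} (x - xⱼ)/(xᵢ - xⱼ)

L_0(4.5) = (4.5 - 7)/(3 - 7) = 0.625000
L_1(4.5) = (4.5 - 3)/(7 - 3) = 0.375000

P(4.5) = 10×L_0(4.5) + (-7)×L_1(4.5)
P(4.5) = 3.625000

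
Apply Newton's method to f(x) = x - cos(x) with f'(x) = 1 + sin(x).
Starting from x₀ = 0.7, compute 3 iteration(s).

f(x) = x - cos(x)
f'(x) = 1 + sin(x)
x₀ = 0.7

Newton-Raphson formula: x_{n+1} = x_n - f(x_n)/f'(x_n)

Iteration 1:
  f(0.700000) = -0.064842
  f'(0.700000) = 1.644218
  x_1 = 0.700000 - (-0.064842)/1.644218 = 0.739436
Iteration 2:
  f(0.739436) = 0.000588
  f'(0.739436) = 1.673872
  x_2 = 0.739436 - 0.000588/1.673872 = 0.739085
Iteration 3:
  f(0.739085) = 0.000000
  f'(0.739085) = 1.673612
  x_3 = 0.739085 - 0.000000/1.673612 = 0.739085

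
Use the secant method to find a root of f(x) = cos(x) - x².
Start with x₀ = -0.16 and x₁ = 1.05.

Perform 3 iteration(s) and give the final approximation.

f(x) = cos(x) - x²
x₀ = -0.16, x₁ = 1.05

Secant formula: x_{n+1} = x_n - f(x_n)(x_n - x_{n-1})/(f(x_n) - f(x_{n-1}))

Iteration 1:
  f(-0.160000) = 0.961627
  f(1.050000) = -0.604929
  x_2 = 1.050000 - (-0.604929)×(1.050000 - (-0.160000))/(-0.604929 - 0.961627)
       = 0.582756
Iteration 2:
  f(1.050000) = -0.604929
  f(0.582756) = 0.495345
  x_3 = 0.582756 - 0.495345×(0.582756 - 1.050000)/(0.495345 - (-0.604929))
       = 0.793110
Iteration 3:
  f(0.582756) = 0.495345
  f(0.793110) = 0.072610
  x_4 = 0.793110 - 0.072610×(0.793110 - 0.582756)/(0.072610 - 0.495345)
       = 0.829241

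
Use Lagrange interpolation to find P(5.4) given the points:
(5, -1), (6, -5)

Lagrange interpolation formula:
P(x) = Σ yᵢ × Lᵢ(x)
where Lᵢ(x) = Π_{j≠i} (x - xⱼ)/(xᵢ - xⱼ)

L_0(5.4) = (5.4 - 6)/(5 - 6) = 0.600000
L_1(5.4) = (5.4 - 5)/(6 - 5) = 0.400000

P(5.4) = (-1)×L_0(5.4) + (-5)×L_1(5.4)
P(5.4) = -2.600000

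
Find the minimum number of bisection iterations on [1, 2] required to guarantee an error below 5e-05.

We need (b-a)/2^n ≤ 5e-05
(2 - 1)/2^n ≤ 5e-05
1/2^n ≤ 5e-05
2^n ≥ 20000
n ≥ log₂(20000) = 14.29
n ≥ 15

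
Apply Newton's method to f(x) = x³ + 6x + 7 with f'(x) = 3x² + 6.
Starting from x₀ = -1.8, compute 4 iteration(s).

f(x) = x³ + 6x + 7
f'(x) = 3x² + 6
x₀ = -1.8

Newton-Raphson formula: x_{n+1} = x_n - f(x_n)/f'(x_n)

Iteration 1:
  f(-1.800000) = -9.632000
  f'(-1.800000) = 15.720000
  x_1 = -1.800000 - (-9.632000)/15.720000 = -1.187277
Iteration 2:
  f(-1.187277) = -1.797283
  f'(-1.187277) = 10.228883
  x_2 = -1.187277 - (-1.797283)/10.228883 = -1.011571
Iteration 3:
  f(-1.011571) = -0.104539
  f'(-1.011571) = 9.069826
  x_3 = -1.011571 - (-0.104539)/9.069826 = -1.000045
Iteration 4:
  f(-1.000045) = -0.000402
  f'(-1.000045) = 9.000268
  x_4 = -1.000045 - (-0.000402)/9.000268 = -1.000000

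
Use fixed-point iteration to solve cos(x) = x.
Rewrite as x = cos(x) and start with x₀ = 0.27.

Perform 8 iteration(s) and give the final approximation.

Equation: cos(x) = x
Fixed-point form: x = cos(x)
x₀ = 0.27

x_1 = g(0.270000) = 0.963771
x_2 = g(0.963771) = 0.570427
x_3 = g(0.570427) = 0.841671
x_4 = g(0.841671) = 0.666218
x_5 = g(0.666218) = 0.786165
x_6 = g(0.786165) = 0.706565
x_7 = g(0.706565) = 0.760597
x_8 = g(0.760597) = 0.724425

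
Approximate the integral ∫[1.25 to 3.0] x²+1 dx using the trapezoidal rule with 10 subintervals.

f(x) = x²+1
a = 1.25, b = 3.0, n = 10
h = (b - a)/n = 0.175000

Trapezoidal rule: (h/2)[f(x₀) + 2f(x₁) + 2f(x₂) + ... + f(xₙ)]

x_0 = 1.2500, f(x_0) = 2.562500, coefficient = 1
x_1 = 1.4250, f(x_1) = 3.030625, coefficient = 2
x_2 = 1.6000, f(x_2) = 3.560000, coefficient = 2
x_3 = 1.7750, f(x_3) = 4.150625, coefficient = 2
x_4 = 1.9500, f(x_4) = 4.802500, coefficient = 2
x_5 = 2.1250, f(x_5) = 5.515625, coefficient = 2
x_6 = 2.3000, f(x_6) = 6.290000, coefficient = 2
x_7 = 2.4750, f(x_7) = 7.125625, coefficient = 2
x_8 = 2.6500, f(x_8) = 8.022500, coefficient = 2
x_9 = 2.8250, f(x_9) = 8.980625, coefficient = 2
x_10 = 3.0000, f(x_10) = 10.000000, coefficient = 1

I ≈ (0.175000/2) × 115.518750 = 10.107891
Exact value: 10.098958
Error: 0.008932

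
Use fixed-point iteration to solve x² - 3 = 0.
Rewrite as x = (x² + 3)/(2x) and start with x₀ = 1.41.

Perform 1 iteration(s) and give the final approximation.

Equation: x² - 3 = 0
Fixed-point form: x = (x² + 3)/(2x)
x₀ = 1.41

x_1 = g(1.410000) = 1.768830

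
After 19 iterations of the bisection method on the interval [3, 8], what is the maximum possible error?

Bisection error bound: |error| ≤ (b-a)/2^n
|error| ≤ (8 - 3)/2^19 = 5/2^19
|error| ≤ 0.0000095367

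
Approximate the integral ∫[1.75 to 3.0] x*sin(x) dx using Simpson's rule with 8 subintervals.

f(x) = x*sin(x)
a = 1.75, b = 3.0, n = 8
h = (b - a)/n = 0.156250

Simpson's rule: (h/3)[f(x₀) + 4f(x₁) + 2f(x₂) + ... + f(xₙ)]

x_0 = 1.7500, f(x_0) = 1.721975, coefficient = 1
x_1 = 1.9062, f(x_1) = 1.799998, coefficient = 4
x_2 = 2.0625, f(x_2) = 1.818155, coefficient = 2
x_3 = 2.2188, f(x_3) = 1.769055, coefficient = 4
x_4 = 2.3750, f(x_4) = 1.647502, coefficient = 2
x_5 = 2.5312, f(x_5) = 1.450782, coefficient = 4
x_6 = 2.6875, f(x_6) = 1.178864, coefficient = 2
x_7 = 2.8438, f(x_7) = 0.834523, coefficient = 4
x_8 = 3.0000, f(x_8) = 0.423360, coefficient = 1

I ≈ (0.156250/3) × 34.851805 = 1.815198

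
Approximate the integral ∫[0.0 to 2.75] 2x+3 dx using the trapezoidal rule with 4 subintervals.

f(x) = 2x+3
a = 0.0, b = 2.75, n = 4
h = (b - a)/n = 0.687500

Trapezoidal rule: (h/2)[f(x₀) + 2f(x₁) + 2f(x₂) + ... + f(xₙ)]

x_0 = 0.0000, f(x_0) = 3.000000, coefficient = 1
x_1 = 0.6875, f(x_1) = 4.375000, coefficient = 2
x_2 = 1.3750, f(x_2) = 5.750000, coefficient = 2
x_3 = 2.0625, f(x_3) = 7.125000, coefficient = 2
x_4 = 2.7500, f(x_4) = 8.500000, coefficient = 1

I ≈ (0.687500/2) × 46.000000 = 15.812500
Exact value: 15.812500
Error: 0.000000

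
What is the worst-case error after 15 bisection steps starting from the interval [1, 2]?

Bisection error bound: |error| ≤ (b-a)/2^n
|error| ≤ (2 - 1)/2^15 = 1/2^15
|error| ≤ 0.0000305176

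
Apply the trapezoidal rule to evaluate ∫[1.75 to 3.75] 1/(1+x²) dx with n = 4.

f(x) = 1/(1+x²)
a = 1.75, b = 3.75, n = 4
h = (b - a)/n = 0.500000

Trapezoidal rule: (h/2)[f(x₀) + 2f(x₁) + 2f(x₂) + ... + f(xₙ)]

x_0 = 1.7500, f(x_0) = 0.246154, coefficient = 1
x_1 = 2.2500, f(x_1) = 0.164948, coefficient = 2
x_2 = 2.7500, f(x_2) = 0.116788, coefficient = 2
x_3 = 3.2500, f(x_3) = 0.086486, coefficient = 2
x_4 = 3.7500, f(x_4) = 0.066390, coefficient = 1

I ≈ (0.500000/2) × 1.048990 = 0.262248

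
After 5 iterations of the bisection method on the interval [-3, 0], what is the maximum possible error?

Bisection error bound: |error| ≤ (b-a)/2^n
|error| ≤ (0 - (-3))/2^5 = 3/2^5
|error| ≤ 0.0937500000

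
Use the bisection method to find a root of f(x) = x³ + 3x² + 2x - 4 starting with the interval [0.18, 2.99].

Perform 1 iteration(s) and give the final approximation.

f(x) = x³ + 3x² + 2x - 4
Initial interval: [0.18, 2.99]

Iteration 1:
  c_1 = (0.180000 + 2.990000)/2 = 1.585000
  f(c_1) = f(1.585000) = 10.688552
  f(a) × f(c) < 0, new interval: [0.180000, 1.585000]

After 1 iteration(s), the approximation is c_1 = 1.585000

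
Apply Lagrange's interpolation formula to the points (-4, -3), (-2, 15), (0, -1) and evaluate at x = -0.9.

Lagrange interpolation formula:
P(x) = Σ yᵢ × Lᵢ(x)
where Lᵢ(x) = Π_{j≠i} (x - xⱼ)/(xᵢ - xⱼ)

L_0(-0.9) = (-0.9 - (-2))/(-4 - (-2)) × (-0.9 - 0)/(-4 - 0) = -0.123750
L_1(-0.9) = (-0.9 - (-4))/(-2 - (-4)) × (-0.9 - 0)/(-2 - 0) = 0.697500
L_2(-0.9) = (-0.9 - (-4))/(0 - (-4)) × (-0.9 - (-2))/(0 - (-2)) = 0.426250

P(-0.9) = (-3)×L_0(-0.9) + 15×L_1(-0.9) + (-1)×L_2(-0.9)
P(-0.9) = 10.407500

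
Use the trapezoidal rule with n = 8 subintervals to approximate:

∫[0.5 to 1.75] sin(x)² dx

f(x) = sin(x)²
a = 0.5, b = 1.75, n = 8
h = (b - a)/n = 0.156250

Trapezoidal rule: (h/2)[f(x₀) + 2f(x₁) + 2f(x₂) + ... + f(xₙ)]

x_0 = 0.5000, f(x_0) = 0.229849, coefficient = 1
x_1 = 0.6562, f(x_1) = 0.372283, coefficient = 2
x_2 = 0.8125, f(x_2) = 0.527089, coefficient = 2
x_3 = 0.9688, f(x_3) = 0.679270, coefficient = 2
x_4 = 1.1250, f(x_4) = 0.814087, coefficient = 2
x_5 = 1.2812, f(x_5) = 0.918480, coefficient = 2
x_6 = 1.4375, f(x_6) = 0.982337, coefficient = 2
x_7 = 1.5938, f(x_7) = 0.999473, coefficient = 2
x_8 = 1.7500, f(x_8) = 0.968228, coefficient = 1

I ≈ (0.156250/2) × 11.784115 = 0.920634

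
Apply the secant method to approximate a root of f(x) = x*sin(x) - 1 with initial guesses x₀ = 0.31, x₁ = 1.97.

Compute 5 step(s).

f(x) = x*sin(x) - 1
x₀ = 0.31, x₁ = 1.97

Secant formula: x_{n+1} = x_n - f(x_n)(x_n - x_{n-1})/(f(x_n) - f(x_{n-1}))

Iteration 1:
  f(0.310000) = -0.905432
  f(1.970000) = 0.815100
  x_2 = 1.970000 - 0.815100×(1.970000 - 0.310000)/(0.815100 - (-0.905432))
       = 1.183577
Iteration 2:
  f(1.970000) = 0.815100
  f(1.183577) = 0.095948
  x_3 = 1.183577 - 0.095948×(1.183577 - 1.970000)/(0.095948 - 0.815100)
       = 1.078654
Iteration 3:
  f(1.183577) = 0.095948
  f(1.078654) = -0.049358
  x_4 = 1.078654 - (-0.049358)×(1.078654 - 1.183577)/(-0.049358 - 0.095948)
       = 1.114294
Iteration 4:
  f(1.078654) = -0.049358
  f(1.114294) = 0.000191
  x_5 = 1.114294 - 0.000191×(1.114294 - 1.078654)/(0.000191 - (-0.049358))
       = 1.114157
Iteration 5:
  f(1.114294) = 0.000191
  f(1.114157) = 0.000000
  x_6 = 1.114157 - 0.000000×(1.114157 - 1.114294)/(0.000000 - 0.000191)
       = 1.114157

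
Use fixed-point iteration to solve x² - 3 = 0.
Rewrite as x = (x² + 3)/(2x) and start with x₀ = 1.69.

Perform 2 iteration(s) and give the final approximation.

Equation: x² - 3 = 0
Fixed-point form: x = (x² + 3)/(2x)
x₀ = 1.69

x_1 = g(1.690000) = 1.732574
x_2 = g(1.732574) = 1.732051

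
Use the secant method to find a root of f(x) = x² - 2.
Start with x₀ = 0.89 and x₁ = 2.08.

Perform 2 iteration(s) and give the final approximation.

f(x) = x² - 2
x₀ = 0.89, x₁ = 2.08

Secant formula: x_{n+1} = x_n - f(x_n)(x_n - x_{n-1})/(f(x_n) - f(x_{n-1}))

Iteration 1:
  f(0.890000) = -1.207900
  f(2.080000) = 2.326400
  x_2 = 2.080000 - 2.326400×(2.080000 - 0.890000)/(2.326400 - (-1.207900))
       = 1.296700
Iteration 2:
  f(2.080000) = 2.326400
  f(1.296700) = -0.318568
  x_3 = 1.296700 - (-0.318568)×(1.296700 - 2.080000)/(-0.318568 - 2.326400)
       = 1.391043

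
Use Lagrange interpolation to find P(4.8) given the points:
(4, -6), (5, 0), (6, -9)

Lagrange interpolation formula:
P(x) = Σ yᵢ × Lᵢ(x)
where Lᵢ(x) = Π_{j≠i} (x - xⱼ)/(xᵢ - xⱼ)

L_0(4.8) = (4.8 - 5)/(4 - 5) × (4.8 - 6)/(4 - 6) = 0.120000
L_1(4.8) = (4.8 - 4)/(5 - 4) × (4.8 - 6)/(5 - 6) = 0.960000
L_2(4.8) = (4.8 - 4)/(6 - 4) × (4.8 - 5)/(6 - 5) = -0.080000

P(4.8) = (-6)×L_0(4.8) + 0×L_1(4.8) + (-9)×L_2(4.8)
P(4.8) = 0.000000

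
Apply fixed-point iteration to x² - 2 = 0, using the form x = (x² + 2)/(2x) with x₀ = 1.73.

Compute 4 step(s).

Equation: x² - 2 = 0
Fixed-point form: x = (x² + 2)/(2x)
x₀ = 1.73

x_1 = g(1.730000) = 1.443035
x_2 = g(1.443035) = 1.414501
x_3 = g(1.414501) = 1.414214
x_4 = g(1.414214) = 1.414214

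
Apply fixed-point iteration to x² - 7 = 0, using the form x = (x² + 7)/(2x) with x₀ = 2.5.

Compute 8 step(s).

Equation: x² - 7 = 0
Fixed-point form: x = (x² + 7)/(2x)
x₀ = 2.5

x_1 = g(2.500000) = 2.650000
x_2 = g(2.650000) = 2.645755
x_3 = g(2.645755) = 2.645751
x_4 = g(2.645751) = 2.645751
x_5 = g(2.645751) = 2.645751
x_6 = g(2.645751) = 2.645751
x_7 = g(2.645751) = 2.645751
x_8 = g(2.645751) = 2.645751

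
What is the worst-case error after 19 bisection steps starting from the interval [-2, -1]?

Bisection error bound: |error| ≤ (b-a)/2^n
|error| ≤ (-1 - (-2))/2^19 = 1/2^19
|error| ≤ 0.0000019073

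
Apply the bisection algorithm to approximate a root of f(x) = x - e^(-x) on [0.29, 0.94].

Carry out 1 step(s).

f(x) = x - e^(-x)
Initial interval: [0.29, 0.94]

Iteration 1:
  c_1 = (0.290000 + 0.940000)/2 = 0.615000
  f(c_1) = f(0.615000) = 0.074359
  f(a) × f(c) < 0, new interval: [0.290000, 0.615000]

After 1 iteration(s), the approximation is c_1 = 0.615000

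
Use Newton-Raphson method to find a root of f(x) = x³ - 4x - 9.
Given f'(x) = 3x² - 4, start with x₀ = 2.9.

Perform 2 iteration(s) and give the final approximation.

f(x) = x³ - 4x - 9
f'(x) = 3x² - 4
x₀ = 2.9

Newton-Raphson formula: x_{n+1} = x_n - f(x_n)/f'(x_n)

Iteration 1:
  f(2.900000) = 3.789000
  f'(2.900000) = 21.230000
  x_1 = 2.900000 - 3.789000/21.230000 = 2.721526
Iteration 2:
  f(2.721526) = 0.271435
  f'(2.721526) = 18.220114
  x_2 = 2.721526 - 0.271435/18.220114 = 2.706629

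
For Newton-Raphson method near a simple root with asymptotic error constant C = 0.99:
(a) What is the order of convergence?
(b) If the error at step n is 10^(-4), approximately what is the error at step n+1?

(a) Newton-Raphson has quadratic (order 2) convergence near simple roots.
    This means |e_{n+1}| ≈ C|e_n|².

(b) With |e_n| = 10^(-4) and C = 0.99:
    |e_{n+1}| ≈ 0.99 × (10^(-4))² = 0.99 × 10^(-8)

(a) 2 (quadratic); (b) |e_{n+1}| ≈ 9.900e-09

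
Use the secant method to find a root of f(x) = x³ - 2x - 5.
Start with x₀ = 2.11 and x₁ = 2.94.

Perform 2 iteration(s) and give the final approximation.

f(x) = x³ - 2x - 5
x₀ = 2.11, x₁ = 2.94

Secant formula: x_{n+1} = x_n - f(x_n)(x_n - x_{n-1})/(f(x_n) - f(x_{n-1}))

Iteration 1:
  f(2.110000) = 0.173931
  f(2.940000) = 14.532184
  x_2 = 2.940000 - 14.532184×(2.940000 - 2.110000)/(14.532184 - 0.173931)
       = 2.099946
Iteration 2:
  f(2.940000) = 14.532184
  f(2.099946) = 0.060390
  x_3 = 2.099946 - 0.060390×(2.099946 - 2.940000)/(0.060390 - 14.532184)
       = 2.096440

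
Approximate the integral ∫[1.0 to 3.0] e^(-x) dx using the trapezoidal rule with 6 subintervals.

f(x) = e^(-x)
a = 1.0, b = 3.0, n = 6
h = (b - a)/n = 0.333333

Trapezoidal rule: (h/2)[f(x₀) + 2f(x₁) + 2f(x₂) + ... + f(xₙ)]

x_0 = 1.0000, f(x_0) = 0.367879, coefficient = 1
x_1 = 1.3333, f(x_1) = 0.263597, coefficient = 2
x_2 = 1.6667, f(x_2) = 0.188876, coefficient = 2
x_3 = 2.0000, f(x_3) = 0.135335, coefficient = 2
x_4 = 2.3333, f(x_4) = 0.096972, coefficient = 2
x_5 = 2.6667, f(x_5) = 0.069483, coefficient = 2
x_6 = 3.0000, f(x_6) = 0.049787, coefficient = 1

I ≈ (0.333333/2) × 1.926193 = 0.321032
Exact value: 0.318092
Error: 0.002940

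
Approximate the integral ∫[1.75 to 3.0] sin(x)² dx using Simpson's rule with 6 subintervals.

f(x) = sin(x)²
a = 1.75, b = 3.0, n = 6
h = (b - a)/n = 0.208333

Simpson's rule: (h/3)[f(x₀) + 4f(x₁) + 2f(x₂) + ... + f(xₙ)]

x_0 = 1.7500, f(x_0) = 0.968228, coefficient = 1
x_1 = 1.9583, f(x_1) = 0.857185, coefficient = 4
x_2 = 2.1667, f(x_2) = 0.685022, coefficient = 2
x_3 = 2.3750, f(x_3) = 0.481199, coefficient = 4
x_4 = 2.5833, f(x_4) = 0.280593, coefficient = 2
x_5 = 2.7917, f(x_5) = 0.117531, coefficient = 4
x_6 = 3.0000, f(x_6) = 0.019915, coefficient = 1

I ≈ (0.208333/3) × 8.743032 = 0.607155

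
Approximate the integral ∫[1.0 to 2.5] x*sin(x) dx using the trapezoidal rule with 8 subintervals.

f(x) = x*sin(x)
a = 1.0, b = 2.5, n = 8
h = (b - a)/n = 0.187500

Trapezoidal rule: (h/2)[f(x₀) + 2f(x₁) + 2f(x₂) + ... + f(xₙ)]

x_0 = 1.0000, f(x_0) = 0.841471, coefficient = 1
x_1 = 1.1875, f(x_1) = 1.101331, coefficient = 2
x_2 = 1.3750, f(x_2) = 1.348728, coefficient = 2
x_3 = 1.5625, f(x_3) = 1.562446, coefficient = 2
x_4 = 1.7500, f(x_4) = 1.721975, coefficient = 2
x_5 = 1.9375, f(x_5) = 1.808684, coefficient = 2
x_6 = 2.1250, f(x_6) = 1.806930, coefficient = 2
x_7 = 2.3125, f(x_7) = 1.705050, coefficient = 2
x_8 = 2.5000, f(x_8) = 1.496180, coefficient = 1

I ≈ (0.187500/2) × 24.447939 = 2.291994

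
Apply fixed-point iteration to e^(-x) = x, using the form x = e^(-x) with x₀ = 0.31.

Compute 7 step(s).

Equation: e^(-x) = x
Fixed-point form: x = e^(-x)
x₀ = 0.31

x_1 = g(0.310000) = 0.733447
x_2 = g(0.733447) = 0.480251
x_3 = g(0.480251) = 0.618628
x_4 = g(0.618628) = 0.538683
x_5 = g(0.538683) = 0.583516
x_6 = g(0.583516) = 0.557933
x_7 = g(0.557933) = 0.572391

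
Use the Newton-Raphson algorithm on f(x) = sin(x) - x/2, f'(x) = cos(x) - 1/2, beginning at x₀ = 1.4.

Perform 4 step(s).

f(x) = sin(x) - x/2
f'(x) = cos(x) - 1/2
x₀ = 1.4

Newton-Raphson formula: x_{n+1} = x_n - f(x_n)/f'(x_n)

Iteration 1:
  f(1.400000) = 0.285450
  f'(1.400000) = -0.330033
  x_1 = 1.400000 - 0.285450/(-0.330033) = 2.264913
Iteration 2:
  f(2.264913) = -0.363838
  f'(2.264913) = -1.139707
  x_2 = 2.264913 - (-0.363838)/(-1.139707) = 1.945675
Iteration 3:
  f(1.945675) = -0.042286
  f'(1.945675) = -0.866160
  x_3 = 1.945675 - (-0.042286)/(-0.866160) = 1.896856
Iteration 4:
  f(1.896856) = -0.001116
  f'(1.896856) = -0.820312
  x_4 = 1.896856 - (-0.001116)/(-0.820312) = 1.895495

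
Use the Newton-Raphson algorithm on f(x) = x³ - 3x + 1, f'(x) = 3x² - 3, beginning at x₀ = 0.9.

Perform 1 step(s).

f(x) = x³ - 3x + 1
f'(x) = 3x² - 3
x₀ = 0.9

Newton-Raphson formula: x_{n+1} = x_n - f(x_n)/f'(x_n)

Iteration 1:
  f(0.900000) = -0.971000
  f'(0.900000) = -0.570000
  x_1 = 0.900000 - (-0.971000)/(-0.570000) = -0.803509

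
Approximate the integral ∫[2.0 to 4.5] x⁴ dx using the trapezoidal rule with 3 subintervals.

f(x) = x⁴
a = 2.0, b = 4.5, n = 3
h = (b - a)/n = 0.833333

Trapezoidal rule: (h/2)[f(x₀) + 2f(x₁) + 2f(x₂) + ... + f(xₙ)]

x_0 = 2.0000, f(x_0) = 16.000000, coefficient = 1
x_1 = 2.8333, f(x_1) = 64.445216, coefficient = 2
x_2 = 3.6667, f(x_2) = 180.753086, coefficient = 2
x_3 = 4.5000, f(x_3) = 410.062500, coefficient = 1

I ≈ (0.833333/2) × 916.459105 = 381.857960
Exact value: 362.656250
Error: 19.201710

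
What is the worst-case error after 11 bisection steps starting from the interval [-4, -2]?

Bisection error bound: |error| ≤ (b-a)/2^n
|error| ≤ (-2 - (-4))/2^11 = 2/2^11
|error| ≤ 0.0009765625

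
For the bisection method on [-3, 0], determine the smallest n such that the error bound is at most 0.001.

We need (b-a)/2^n ≤ 0.001
(0 - (-3))/2^n ≤ 0.001
3/2^n ≤ 0.001
2^n ≥ 3000
n ≥ log₂(3000) = 11.55
n ≥ 12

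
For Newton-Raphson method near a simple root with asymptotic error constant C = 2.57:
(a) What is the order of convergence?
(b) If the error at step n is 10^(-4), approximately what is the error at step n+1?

(a) Newton-Raphson has quadratic (order 2) convergence near simple roots.
    This means |e_{n+1}| ≈ C|e_n|².

(b) With |e_n| = 10^(-4) and C = 2.57:
    |e_{n+1}| ≈ 2.57 × (10^(-4))² = 2.57 × 10^(-8)

(a) 2 (quadratic); (b) |e_{n+1}| ≈ 2.570e-08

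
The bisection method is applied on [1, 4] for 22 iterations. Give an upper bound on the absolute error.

Bisection error bound: |error| ≤ (b-a)/2^n
|error| ≤ (4 - 1)/2^22 = 3/2^22
|error| ≤ 0.0000007153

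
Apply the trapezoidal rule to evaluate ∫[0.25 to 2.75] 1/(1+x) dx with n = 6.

f(x) = 1/(1+x)
a = 0.25, b = 2.75, n = 6
h = (b - a)/n = 0.416667

Trapezoidal rule: (h/2)[f(x₀) + 2f(x₁) + 2f(x₂) + ... + f(xₙ)]

x_0 = 0.2500, f(x_0) = 0.800000, coefficient = 1
x_1 = 0.6667, f(x_1) = 0.600000, coefficient = 2
x_2 = 1.0833, f(x_2) = 0.480000, coefficient = 2
x_3 = 1.5000, f(x_3) = 0.400000, coefficient = 2
x_4 = 1.9167, f(x_4) = 0.342857, coefficient = 2
x_5 = 2.3333, f(x_5) = 0.300000, coefficient = 2
x_6 = 2.7500, f(x_6) = 0.266667, coefficient = 1

I ≈ (0.416667/2) × 5.312381 = 1.106746
Exact value: 1.098612
Error: 0.008134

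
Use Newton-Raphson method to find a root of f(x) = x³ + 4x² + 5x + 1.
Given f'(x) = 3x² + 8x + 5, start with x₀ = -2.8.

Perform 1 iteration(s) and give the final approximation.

f(x) = x³ + 4x² + 5x + 1
f'(x) = 3x² + 8x + 5
x₀ = -2.8

Newton-Raphson formula: x_{n+1} = x_n - f(x_n)/f'(x_n)

Iteration 1:
  f(-2.800000) = -3.592000
  f'(-2.800000) = 6.120000
  x_1 = -2.800000 - (-3.592000)/6.120000 = -2.213072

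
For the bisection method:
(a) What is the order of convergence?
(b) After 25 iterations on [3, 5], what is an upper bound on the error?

(a) Bisection has linear (order 1) convergence; the error is halved each step.

(b) Error bound = (b-a)/2^n = (5 - 3)/2^{25}
    = 2/2^{25}

(a) 1 (linear); (b) error ≤ 5.96e-08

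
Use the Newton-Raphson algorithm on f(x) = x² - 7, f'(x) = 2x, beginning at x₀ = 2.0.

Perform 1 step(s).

f(x) = x² - 7
f'(x) = 2x
x₀ = 2.0

Newton-Raphson formula: x_{n+1} = x_n - f(x_n)/f'(x_n)

Iteration 1:
  f(2.000000) = -3.000000
  f'(2.000000) = 4.000000
  x_1 = 2.000000 - (-3.000000)/4.000000 = 2.750000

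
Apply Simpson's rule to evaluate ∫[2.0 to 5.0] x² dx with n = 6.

f(x) = x²
a = 2.0, b = 5.0, n = 6
h = (b - a)/n = 0.500000

Simpson's rule: (h/3)[f(x₀) + 4f(x₁) + 2f(x₂) + ... + f(xₙ)]

x_0 = 2.0000, f(x_0) = 4.000000, coefficient = 1
x_1 = 2.5000, f(x_1) = 6.250000, coefficient = 4
x_2 = 3.0000, f(x_2) = 9.000000, coefficient = 2
x_3 = 3.5000, f(x_3) = 12.250000, coefficient = 4
x_4 = 4.0000, f(x_4) = 16.000000, coefficient = 2
x_5 = 4.5000, f(x_5) = 20.250000, coefficient = 4
x_6 = 5.0000, f(x_6) = 25.000000, coefficient = 1

I ≈ (0.500000/3) × 234.000000 = 39.000000
Exact value: 39.000000
Error: 0.000000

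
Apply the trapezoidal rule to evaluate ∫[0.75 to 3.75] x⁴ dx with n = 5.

f(x) = x⁴
a = 0.75, b = 3.75, n = 5
h = (b - a)/n = 0.600000

Trapezoidal rule: (h/2)[f(x₀) + 2f(x₁) + 2f(x₂) + ... + f(xₙ)]

x_0 = 0.7500, f(x_0) = 0.316406, coefficient = 1
x_1 = 1.3500, f(x_1) = 3.321506, coefficient = 2
x_2 = 1.9500, f(x_2) = 14.459006, coefficient = 2
x_3 = 2.5500, f(x_3) = 42.282506, coefficient = 2
x_4 = 3.1500, f(x_4) = 98.456006, coefficient = 2
x_5 = 3.7500, f(x_5) = 197.753906, coefficient = 1

I ≈ (0.600000/2) × 515.108362 = 154.532509
Exact value: 148.267969
Error: 6.264540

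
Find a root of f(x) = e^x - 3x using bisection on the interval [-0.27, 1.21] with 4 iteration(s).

f(x) = e^x - 3x
Initial interval: [-0.27, 1.21]

Iteration 1:
  c_1 = (-0.270000 + 1.210000)/2 = 0.470000
  f(c_1) = f(0.470000) = 0.189994
  f(a) × f(c) ≥ 0, new interval: [0.470000, 1.210000]
Iteration 2:
  c_2 = (0.470000 + 1.210000)/2 = 0.840000
  f(c_2) = f(0.840000) = -0.203633
  f(a) × f(c) < 0, new interval: [0.470000, 0.840000]
Iteration 3:
  c_3 = (0.470000 + 0.840000)/2 = 0.655000
  f(c_3) = f(0.655000) = -0.039857
  f(a) × f(c) < 0, new interval: [0.470000, 0.655000]
Iteration 4:
  c_4 = (0.470000 + 0.655000)/2 = 0.562500
  f(c_4) = f(0.562500) = 0.067555
  f(a) × f(c) ≥ 0, new interval: [0.562500, 0.655000]

After 4 iteration(s), the approximation is c_4 = 0.562500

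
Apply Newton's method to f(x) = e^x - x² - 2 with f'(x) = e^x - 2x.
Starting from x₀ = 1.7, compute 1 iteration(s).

f(x) = e^x - x² - 2
f'(x) = e^x - 2x
x₀ = 1.7

Newton-Raphson formula: x_{n+1} = x_n - f(x_n)/f'(x_n)

Iteration 1:
  f(1.700000) = 0.583947
  f'(1.700000) = 2.073947
  x_1 = 1.700000 - 0.583947/2.073947 = 1.418437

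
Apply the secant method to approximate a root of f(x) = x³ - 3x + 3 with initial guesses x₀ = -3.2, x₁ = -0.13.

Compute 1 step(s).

f(x) = x³ - 3x + 3
x₀ = -3.2, x₁ = -0.13

Secant formula: x_{n+1} = x_n - f(x_n)(x_n - x_{n-1})/(f(x_n) - f(x_{n-1}))

Iteration 1:
  f(-3.200000) = -20.168000
  f(-0.130000) = 3.387803
  x_2 = -0.130000 - 3.387803×(-0.130000 - (-3.200000))/(3.387803 - (-20.168000))
       = -0.571528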